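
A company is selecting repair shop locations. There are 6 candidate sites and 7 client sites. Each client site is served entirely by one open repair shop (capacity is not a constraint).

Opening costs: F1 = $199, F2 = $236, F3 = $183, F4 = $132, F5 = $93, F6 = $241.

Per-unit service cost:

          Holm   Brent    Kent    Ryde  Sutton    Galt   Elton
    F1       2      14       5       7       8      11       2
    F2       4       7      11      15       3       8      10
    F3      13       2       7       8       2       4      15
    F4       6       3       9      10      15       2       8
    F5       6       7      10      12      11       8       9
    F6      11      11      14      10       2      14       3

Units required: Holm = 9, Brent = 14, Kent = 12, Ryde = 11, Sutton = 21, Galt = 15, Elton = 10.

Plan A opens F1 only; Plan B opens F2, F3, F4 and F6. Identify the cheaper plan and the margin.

Plan A: {F1}: Holm→F1 2·9=18, Brent→F1 14·14=196, Kent→F1 5·12=60, Ryde→F1 7·11=77, Sutton→F1 8·21=168, Galt→F1 11·15=165, Elton→F1 2·10=20. Service 704; fixed 199; total 903.
Plan B: {F2, F3, F4, F6}: Holm→F2 4·9=36, Brent→F3 2·14=28, Kent→F3 7·12=84, Ryde→F3 8·11=88, Sutton→F3 2·21=42, Galt→F4 2·15=30, Elton→F6 3·10=30. Service 338; fixed 792; total 1130.
Difference: |903 − 1130| = 227.

Plan A is cheaper by 227.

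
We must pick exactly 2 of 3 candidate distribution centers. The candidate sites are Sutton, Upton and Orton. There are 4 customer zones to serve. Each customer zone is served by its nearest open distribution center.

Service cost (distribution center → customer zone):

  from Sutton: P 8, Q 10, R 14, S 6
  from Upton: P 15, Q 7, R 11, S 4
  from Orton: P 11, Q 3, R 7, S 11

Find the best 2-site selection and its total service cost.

Choose Sutton and Orton; total service cost 24.

With exactly 2 open, each customer zone uses its cheapest among the chosen.
{Sutton, Orton}: P→Sutton 8, Q→Orton 3, R→Orton 7, S→Sutton 6. Service cost 24.
{Upton, Orton}: service cost 25
{Sutton, Upton}: service cost 30
Among all 3 size-2 choices, {Sutton, Orton} is lowest.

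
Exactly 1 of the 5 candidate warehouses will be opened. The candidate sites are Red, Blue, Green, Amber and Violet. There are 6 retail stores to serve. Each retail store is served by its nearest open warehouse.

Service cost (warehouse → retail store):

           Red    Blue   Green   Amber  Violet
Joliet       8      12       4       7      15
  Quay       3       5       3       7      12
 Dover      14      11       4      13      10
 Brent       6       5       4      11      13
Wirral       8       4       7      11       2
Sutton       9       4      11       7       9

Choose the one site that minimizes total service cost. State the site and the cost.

With exactly 1 open, each retail store uses its cheapest among the chosen.
{Green}: Joliet→Green 4, Quay→Green 3, Dover→Green 4, Brent→Green 4, Wirral→Green 7, Sutton→Green 11. Service cost 33.
{Blue}: service cost 41
{Red}: service cost 48
Among all 5 size-1 choices, {Green} is lowest.

Choose Green only; total service cost 33.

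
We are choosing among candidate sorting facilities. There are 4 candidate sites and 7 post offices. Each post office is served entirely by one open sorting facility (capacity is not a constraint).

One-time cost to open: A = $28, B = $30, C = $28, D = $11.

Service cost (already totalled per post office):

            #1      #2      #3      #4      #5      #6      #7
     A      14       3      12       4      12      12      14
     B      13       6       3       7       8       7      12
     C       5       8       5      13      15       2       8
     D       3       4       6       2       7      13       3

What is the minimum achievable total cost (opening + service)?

Minimum total cost: 49

For any fixed open set, each post office goes to its cheapest open site; total = fixed + service.
{D}: #1→D 3, #2→D 4, #3→D 6, #4→D 2, #5→D 7, #6→D 13, #7→D 3. Service 38; fixed 11; total 49.
{C, D}: service 26 + fixed 39 = 65
{B, D}: service 29 + fixed 41 = 70
{A, B, C, D}: service 23 + fixed 97 = 120
No other subset beats 49.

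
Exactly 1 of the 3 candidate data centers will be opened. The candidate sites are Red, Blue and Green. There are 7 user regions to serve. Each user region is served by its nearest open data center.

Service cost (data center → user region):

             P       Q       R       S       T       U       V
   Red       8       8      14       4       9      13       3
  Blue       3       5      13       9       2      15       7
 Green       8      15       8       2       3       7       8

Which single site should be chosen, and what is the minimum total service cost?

Choose Green only; total service cost 51.

With exactly 1 open, each user region uses its cheapest among the chosen.
{Green}: P→Green 8, Q→Green 15, R→Green 8, S→Green 2, T→Green 3, U→Green 7, V→Green 8. Service cost 51.
{Blue}: service cost 54
{Red}: service cost 59
Among all 3 size-1 choices, {Green} is lowest.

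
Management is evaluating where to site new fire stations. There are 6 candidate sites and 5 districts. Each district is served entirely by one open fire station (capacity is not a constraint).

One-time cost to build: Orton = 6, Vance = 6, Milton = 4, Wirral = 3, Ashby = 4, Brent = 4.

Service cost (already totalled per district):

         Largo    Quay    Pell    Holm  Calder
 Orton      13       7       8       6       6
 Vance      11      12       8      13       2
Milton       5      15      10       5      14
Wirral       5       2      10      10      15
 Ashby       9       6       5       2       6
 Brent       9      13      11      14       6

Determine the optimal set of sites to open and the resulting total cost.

For any fixed open set, each district goes to its cheapest open site; total = fixed + service.
{Wirral, Ashby}: Largo→Wirral 5, Quay→Wirral 2, Pell→Ashby 5, Holm→Ashby 2, Calder→Ashby 6. Service 20; fixed 7; total 27.
{Vance, Wirral, Ashby}: Largo→Wirral 5, Quay→Wirral 2, Pell→Ashby 5, Holm→Ashby 2, Calder→Vance 2. Service 16; fixed 13; total 29.
{Milton, Wirral, Ashby}: service 20 + fixed 11 = 31
{Orton, Vance, Milton, Wirral, Ashby, Brent}: service 16 + fixed 27 = 43
No other subset beats 27.

Open Wirral and Ashby; minimum total cost 27.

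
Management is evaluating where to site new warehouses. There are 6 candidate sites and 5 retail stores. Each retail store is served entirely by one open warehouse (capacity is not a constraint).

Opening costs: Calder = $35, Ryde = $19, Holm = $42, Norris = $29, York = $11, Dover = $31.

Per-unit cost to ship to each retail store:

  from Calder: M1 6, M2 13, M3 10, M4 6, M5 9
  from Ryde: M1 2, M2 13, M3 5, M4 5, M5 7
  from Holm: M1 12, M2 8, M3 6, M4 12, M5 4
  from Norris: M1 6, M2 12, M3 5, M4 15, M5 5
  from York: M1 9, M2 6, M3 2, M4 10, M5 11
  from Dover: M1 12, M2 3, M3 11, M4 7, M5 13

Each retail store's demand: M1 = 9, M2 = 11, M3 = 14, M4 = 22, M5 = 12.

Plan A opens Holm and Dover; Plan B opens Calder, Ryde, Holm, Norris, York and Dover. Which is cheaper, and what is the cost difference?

Plan B is cheaper by 96.

Plan A: {Holm, Dover}: M1→Holm 12·9=108, M2→Dover 3·11=33, M3→Holm 6·14=84, M4→Dover 7·22=154, M5→Holm 4·12=48. Service 427; fixed 73; total 500.
Plan B: {Calder, Ryde, Holm, Norris, York, Dover}: M1→Ryde 2·9=18, M2→Dover 3·11=33, M3→York 2·14=28, M4→Ryde 5·22=110, M5→Holm 4·12=48. Service 237; fixed 167; total 404.
Difference: |500 − 404| = 96.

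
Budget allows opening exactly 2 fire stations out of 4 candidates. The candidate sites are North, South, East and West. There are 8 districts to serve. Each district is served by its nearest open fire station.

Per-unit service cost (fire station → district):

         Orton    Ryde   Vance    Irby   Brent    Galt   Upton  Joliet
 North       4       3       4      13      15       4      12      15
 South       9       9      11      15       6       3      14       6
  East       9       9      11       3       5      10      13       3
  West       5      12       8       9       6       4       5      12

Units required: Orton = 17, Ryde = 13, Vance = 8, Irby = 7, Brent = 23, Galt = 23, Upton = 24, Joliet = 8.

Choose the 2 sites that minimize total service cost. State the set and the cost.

Choose East and West; total service cost 638.

With exactly 2 open, each district uses its cheapest among the chosen.
{East, West}: Orton→West 5·17=85, Ryde→East 9·13=117, Vance→West 8·8=64, Irby→East 3·7=21, Brent→East 5·23=115, Galt→West 4·23=92, Upton→West 5·24=120, Joliet→East 3·8=24. Service cost 638.
{North, West}: service cost 648
{North, East}: service cost 679
Among all 6 size-2 choices, {East, West} is lowest.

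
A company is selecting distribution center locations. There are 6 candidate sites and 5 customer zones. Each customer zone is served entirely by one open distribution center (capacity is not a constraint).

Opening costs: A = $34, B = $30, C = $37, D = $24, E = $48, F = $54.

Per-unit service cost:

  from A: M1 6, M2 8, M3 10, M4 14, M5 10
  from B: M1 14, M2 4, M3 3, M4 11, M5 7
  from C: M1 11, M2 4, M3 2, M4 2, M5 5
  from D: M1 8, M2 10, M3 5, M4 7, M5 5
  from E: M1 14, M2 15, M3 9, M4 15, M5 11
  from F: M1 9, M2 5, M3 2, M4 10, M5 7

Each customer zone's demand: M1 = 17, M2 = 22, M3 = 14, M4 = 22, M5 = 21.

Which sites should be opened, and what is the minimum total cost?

For any fixed open set, each customer zone goes to its cheapest open site; total = fixed + service.
{A, C}: M1→A 6·17=102, M2→C 4·22=88, M3→C 2·14=28, M4→C 2·22=44, M5→C 5·21=105. Service 367; fixed 71; total 438.
{A, C, D}: M1→A 6·17=102, M2→C 4·22=88, M3→C 2·14=28, M4→C 2·22=44, M5→C 5·21=105. Service 367; fixed 95; total 462.
{C, D}: M1→D 8·17=136, M2→C 4·22=88, M3→C 2·14=28, M4→C 2·22=44, M5→C 5·21=105. Service 401; fixed 61; total 462.
{A, B, C, D, E, F}: M1→A 6·17=102, M2→B 4·22=88, M3→C 2·14=28, M4→C 2·22=44, M5→C 5·21=105. Service 367; fixed 227; total 594.
No other subset beats 438.

Open A and C; minimum total cost 438.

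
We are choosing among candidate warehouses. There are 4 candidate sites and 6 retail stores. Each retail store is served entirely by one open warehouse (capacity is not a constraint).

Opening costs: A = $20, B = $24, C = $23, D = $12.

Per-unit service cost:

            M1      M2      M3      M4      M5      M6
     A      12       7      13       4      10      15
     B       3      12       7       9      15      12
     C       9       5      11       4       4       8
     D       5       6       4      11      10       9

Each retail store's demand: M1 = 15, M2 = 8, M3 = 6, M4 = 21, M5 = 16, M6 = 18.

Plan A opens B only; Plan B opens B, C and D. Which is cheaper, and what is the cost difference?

Plan A: {B}: M1→B 3·15=45, M2→B 12·8=96, M3→B 7·6=42, M4→B 9·21=189, M5→B 15·16=240, M6→B 12·18=216. Service 828; fixed 24; total 852.
Plan B: {B, C, D}: M1→B 3·15=45, M2→C 5·8=40, M3→D 4·6=24, M4→C 4·21=84, M5→C 4·16=64, M6→C 8·18=144. Service 401; fixed 59; total 460.
Difference: |852 − 460| = 392.

Plan B is cheaper by 392.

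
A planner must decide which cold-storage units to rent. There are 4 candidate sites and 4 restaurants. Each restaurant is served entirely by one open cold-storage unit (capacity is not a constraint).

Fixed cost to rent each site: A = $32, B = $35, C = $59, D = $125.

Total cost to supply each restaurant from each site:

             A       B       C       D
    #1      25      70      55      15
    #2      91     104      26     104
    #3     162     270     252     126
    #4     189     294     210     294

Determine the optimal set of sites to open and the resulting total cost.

Open A and C; minimum total cost 493.

For any fixed open set, each restaurant goes to its cheapest open site; total = fixed + service.
{A, C}: #1→A 25, #2→C 26, #3→A 162, #4→A 189. Service 402; fixed 91; total 493.
{A}: #1→A 25, #2→A 91, #3→A 162, #4→A 189. Service 467; fixed 32; total 499.
{A, B, C}: service 402 + fixed 126 = 528
{A, B, C, D}: service 356 + fixed 251 = 607
No other subset beats 493.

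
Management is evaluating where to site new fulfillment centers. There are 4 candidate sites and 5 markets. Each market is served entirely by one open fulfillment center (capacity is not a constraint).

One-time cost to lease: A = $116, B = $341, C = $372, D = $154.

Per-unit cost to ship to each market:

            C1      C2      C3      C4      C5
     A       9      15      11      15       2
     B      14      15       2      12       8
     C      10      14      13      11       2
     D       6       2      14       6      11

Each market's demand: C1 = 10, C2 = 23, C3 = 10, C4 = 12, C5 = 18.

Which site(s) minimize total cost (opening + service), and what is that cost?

Open A and D; minimum total cost 594.

For any fixed open set, each market goes to its cheapest open site; total = fixed + service.
{A, D}: C1→D 6·10=60, C2→D 2·23=46, C3→A 11·10=110, C4→D 6·12=72, C5→A 2·18=36. Service 324; fixed 270; total 594.
{D}: C1→D 6·10=60, C2→D 2·23=46, C3→D 14·10=140, C4→D 6·12=72, C5→D 11·18=198. Service 516; fixed 154; total 670.
{B, D}: service 342 + fixed 495 = 837
{A, B, C, D}: service 234 + fixed 983 = 1217
No other subset beats 594.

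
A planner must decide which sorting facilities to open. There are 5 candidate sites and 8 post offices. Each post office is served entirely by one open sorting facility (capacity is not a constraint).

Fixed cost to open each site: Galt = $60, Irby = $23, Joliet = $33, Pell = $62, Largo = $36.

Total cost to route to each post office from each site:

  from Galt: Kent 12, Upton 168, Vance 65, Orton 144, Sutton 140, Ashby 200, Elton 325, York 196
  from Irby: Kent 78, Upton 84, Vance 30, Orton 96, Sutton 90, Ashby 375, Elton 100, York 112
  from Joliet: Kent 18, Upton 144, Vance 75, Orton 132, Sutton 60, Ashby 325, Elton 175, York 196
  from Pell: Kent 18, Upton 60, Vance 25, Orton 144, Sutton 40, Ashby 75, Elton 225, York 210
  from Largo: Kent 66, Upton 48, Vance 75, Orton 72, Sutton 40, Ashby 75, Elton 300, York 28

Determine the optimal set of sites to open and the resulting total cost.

Open Irby, Joliet and Largo; minimum total cost 503.

For any fixed open set, each post office goes to its cheapest open site; total = fixed + service.
{Irby, Joliet, Largo}: Kent→Joliet 18, Upton→Largo 48, Vance→Irby 30, Orton→Largo 72, Sutton→Largo 40, Ashby→Largo 75, Elton→Irby 100, York→Largo 28. Service 411; fixed 92; total 503.
{Irby, Largo}: service 459 + fixed 59 = 518
{Galt, Irby, Largo}: Kent→Galt 12, Upton→Largo 48, Vance→Irby 30, Orton→Largo 72, Sutton→Largo 40, Ashby→Largo 75, Elton→Irby 100, York→Largo 28. Service 405; fixed 119; total 524.
{Galt, Irby, Joliet, Pell, Largo}: service 400 + fixed 214 = 614
No other subset beats 503.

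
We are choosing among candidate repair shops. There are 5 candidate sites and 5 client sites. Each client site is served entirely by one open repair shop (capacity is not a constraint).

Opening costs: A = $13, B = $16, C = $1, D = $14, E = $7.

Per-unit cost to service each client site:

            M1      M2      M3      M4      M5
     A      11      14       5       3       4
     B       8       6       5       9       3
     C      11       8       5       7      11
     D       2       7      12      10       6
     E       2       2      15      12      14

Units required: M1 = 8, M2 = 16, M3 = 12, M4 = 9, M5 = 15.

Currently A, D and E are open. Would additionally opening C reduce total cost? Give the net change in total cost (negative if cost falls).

Current service cost with {A, D, E}: 195.
Adding C: each client site re-picks its cheapest; new service cost 195, saving 0.
Extra fixed cost: 1. Net change = 1 − 0 = 1.
(Totals: 229 → 230.)

No — net change +1 (cost rises by 1).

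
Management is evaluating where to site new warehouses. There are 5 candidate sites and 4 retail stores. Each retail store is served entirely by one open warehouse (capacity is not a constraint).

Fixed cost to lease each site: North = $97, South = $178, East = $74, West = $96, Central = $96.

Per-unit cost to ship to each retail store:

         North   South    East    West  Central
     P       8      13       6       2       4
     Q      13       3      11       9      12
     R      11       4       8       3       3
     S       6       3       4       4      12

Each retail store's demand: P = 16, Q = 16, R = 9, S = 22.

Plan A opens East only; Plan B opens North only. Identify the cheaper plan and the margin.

Plan A is cheaper by 158.

Plan A: {East}: P→East 6·16=96, Q→East 11·16=176, R→East 8·9=72, S→East 4·22=88. Service 432; fixed 74; total 506.
Plan B: {North}: P→North 8·16=128, Q→North 13·16=208, R→North 11·9=99, S→North 6·22=132. Service 567; fixed 97; total 664.
Difference: |506 − 664| = 158.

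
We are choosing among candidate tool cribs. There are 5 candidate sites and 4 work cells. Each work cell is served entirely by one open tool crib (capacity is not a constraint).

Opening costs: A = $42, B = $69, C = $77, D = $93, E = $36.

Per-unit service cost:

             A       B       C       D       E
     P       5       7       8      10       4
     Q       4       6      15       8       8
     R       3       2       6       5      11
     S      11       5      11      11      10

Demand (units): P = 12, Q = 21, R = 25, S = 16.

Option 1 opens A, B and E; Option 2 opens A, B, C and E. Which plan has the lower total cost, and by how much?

Option 1: {A, B, E}: P→E 4·12=48, Q→A 4·21=84, R→B 2·25=50, S→B 5·16=80. Service 262; fixed 147; total 409.
Option 2: {A, B, C, E}: P→E 4·12=48, Q→A 4·21=84, R→B 2·25=50, S→B 5·16=80. Service 262; fixed 224; total 486.
Difference: |409 − 486| = 77.

Option 1 is cheaper by 77.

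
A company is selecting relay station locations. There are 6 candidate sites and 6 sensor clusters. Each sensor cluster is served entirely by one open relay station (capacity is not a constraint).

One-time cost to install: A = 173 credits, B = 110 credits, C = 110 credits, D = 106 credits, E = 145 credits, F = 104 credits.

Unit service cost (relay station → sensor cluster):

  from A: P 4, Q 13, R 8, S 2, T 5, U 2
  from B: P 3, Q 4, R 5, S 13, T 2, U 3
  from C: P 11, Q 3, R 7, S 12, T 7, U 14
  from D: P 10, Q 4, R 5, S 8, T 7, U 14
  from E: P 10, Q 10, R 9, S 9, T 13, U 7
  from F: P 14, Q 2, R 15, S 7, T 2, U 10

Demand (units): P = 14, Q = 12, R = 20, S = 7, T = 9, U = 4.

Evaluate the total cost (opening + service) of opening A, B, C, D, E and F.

Each sensor cluster is assigned to its cheapest site among the open ones.
{A, B, C, D, E, F}: P→B 3·14=42, Q→F 2·12=24, R→B 5·20=100, S→A 2·7=14, T→B 2·9=18, U→A 2·4=8. Service 206; fixed 748; total 954.

Total cost: 954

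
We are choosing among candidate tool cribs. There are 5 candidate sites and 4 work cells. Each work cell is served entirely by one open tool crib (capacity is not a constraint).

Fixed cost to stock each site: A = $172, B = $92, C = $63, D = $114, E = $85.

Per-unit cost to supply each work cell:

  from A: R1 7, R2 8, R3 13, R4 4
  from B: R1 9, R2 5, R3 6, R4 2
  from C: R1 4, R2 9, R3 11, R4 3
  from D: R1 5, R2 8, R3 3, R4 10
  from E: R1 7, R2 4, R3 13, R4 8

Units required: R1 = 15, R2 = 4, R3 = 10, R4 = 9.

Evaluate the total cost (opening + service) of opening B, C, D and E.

Each work cell is assigned to its cheapest site among the open ones.
{B, C, D, E}: R1→C 4·15=60, R2→E 4·4=16, R3→D 3·10=30, R4→B 2·9=18. Service 124; fixed 354; total 478.

Total cost: 478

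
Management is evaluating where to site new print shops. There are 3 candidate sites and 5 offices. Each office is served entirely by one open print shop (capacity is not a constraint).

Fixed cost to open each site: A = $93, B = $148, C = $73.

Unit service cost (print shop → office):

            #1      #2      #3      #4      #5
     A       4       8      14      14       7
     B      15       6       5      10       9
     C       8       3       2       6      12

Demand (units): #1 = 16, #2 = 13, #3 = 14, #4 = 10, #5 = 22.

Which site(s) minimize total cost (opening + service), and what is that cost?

Open A and C; minimum total cost 511.

For any fixed open set, each office goes to its cheapest open site; total = fixed + service.
{A, C}: #1→A 4·16=64, #2→C 3·13=39, #3→C 2·14=28, #4→C 6·10=60, #5→A 7·22=154. Service 345; fixed 166; total 511.
{C}: #1→C 8·16=128, #2→C 3·13=39, #3→C 2·14=28, #4→C 6·10=60, #5→C 12·22=264. Service 519; fixed 73; total 592.
{A, B, C}: service 345 + fixed 314 = 659
No other subset beats 511.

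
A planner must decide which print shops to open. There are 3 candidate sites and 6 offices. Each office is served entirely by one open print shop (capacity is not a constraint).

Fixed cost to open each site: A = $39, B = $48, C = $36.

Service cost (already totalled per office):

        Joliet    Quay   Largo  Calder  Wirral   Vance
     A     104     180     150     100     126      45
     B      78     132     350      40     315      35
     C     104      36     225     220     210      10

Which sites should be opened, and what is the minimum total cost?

Open A, B and C; minimum total cost 563.

For any fixed open set, each office goes to its cheapest open site; total = fixed + service.
{A, B, C}: Joliet→B 78, Quay→C 36, Largo→A 150, Calder→B 40, Wirral→A 126, Vance→C 10. Service 440; fixed 123; total 563.
{A, C}: service 526 + fixed 75 = 601
{A, B}: Joliet→B 78, Quay→B 132, Largo→A 150, Calder→B 40, Wirral→A 126, Vance→B 35. Service 561; fixed 87; total 648.
{C}: service 805 + fixed 36 = 841
(All 7 nonempty subsets were checked; A, B and C is lowest.)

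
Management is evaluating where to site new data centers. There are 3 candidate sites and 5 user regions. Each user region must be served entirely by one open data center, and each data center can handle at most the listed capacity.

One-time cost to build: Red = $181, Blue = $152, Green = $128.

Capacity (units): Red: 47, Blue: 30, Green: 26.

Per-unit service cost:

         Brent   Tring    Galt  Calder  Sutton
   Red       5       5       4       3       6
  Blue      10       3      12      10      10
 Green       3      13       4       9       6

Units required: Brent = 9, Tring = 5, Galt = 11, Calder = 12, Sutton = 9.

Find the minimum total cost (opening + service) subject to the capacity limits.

Minimum total cost: 385

Open {Red}: Brent→Red 5·9=45, Tring→Red 5·5=25, Galt→Red 4·11=44, Calder→Red 3·12=36, Sutton→Red 6·9=54.
Loads: Red carries 46/47. Service 204; fixed 181; total 385.
Next best feasible plan costs 495.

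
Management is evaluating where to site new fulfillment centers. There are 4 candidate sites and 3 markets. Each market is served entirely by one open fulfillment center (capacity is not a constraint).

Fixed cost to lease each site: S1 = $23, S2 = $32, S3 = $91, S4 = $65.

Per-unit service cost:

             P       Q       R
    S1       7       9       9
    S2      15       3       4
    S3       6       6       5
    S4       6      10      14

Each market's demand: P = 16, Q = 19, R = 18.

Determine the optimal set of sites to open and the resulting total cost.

For any fixed open set, each market goes to its cheapest open site; total = fixed + service.
{S1, S2}: P→S1 7·16=112, Q→S2 3·19=57, R→S2 4·18=72. Service 241; fixed 55; total 296.
{S2, S4}: service 225 + fixed 97 = 322
{S1, S2, S4}: P→S4 6·16=96, Q→S2 3·19=57, R→S2 4·18=72. Service 225; fixed 120; total 345.
{S1, S2, S3, S4}: service 225 + fixed 211 = 436
(All 15 nonempty subsets were checked; S1 and S2 is lowest.)

Open S1 and S2; minimum total cost 296.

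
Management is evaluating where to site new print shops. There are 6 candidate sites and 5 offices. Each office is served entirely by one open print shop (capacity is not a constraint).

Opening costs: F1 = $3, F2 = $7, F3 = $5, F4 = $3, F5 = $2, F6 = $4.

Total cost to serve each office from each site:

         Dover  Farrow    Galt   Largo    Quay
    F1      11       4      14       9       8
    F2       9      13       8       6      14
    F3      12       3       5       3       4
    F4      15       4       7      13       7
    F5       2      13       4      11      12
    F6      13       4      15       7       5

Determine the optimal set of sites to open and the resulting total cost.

For any fixed open set, each office goes to its cheapest open site; total = fixed + service.
{F3, F5}: Dover→F5 2, Farrow→F3 3, Galt→F5 4, Largo→F3 3, Quay→F3 4. Service 16; fixed 7; total 23.
{F1, F3, F5}: service 16 + fixed 10 = 26
{F3, F4, F5}: Dover→F5 2, Farrow→F3 3, Galt→F5 4, Largo→F3 3, Quay→F3 4. Service 16; fixed 10; total 26.
{F1, F2, F3, F4, F5, F6}: Dover→F5 2, Farrow→F3 3, Galt→F5 4, Largo→F3 3, Quay→F3 4. Service 16; fixed 24; total 40.
No other subset beats 23.

Open F3 and F5; minimum total cost 23.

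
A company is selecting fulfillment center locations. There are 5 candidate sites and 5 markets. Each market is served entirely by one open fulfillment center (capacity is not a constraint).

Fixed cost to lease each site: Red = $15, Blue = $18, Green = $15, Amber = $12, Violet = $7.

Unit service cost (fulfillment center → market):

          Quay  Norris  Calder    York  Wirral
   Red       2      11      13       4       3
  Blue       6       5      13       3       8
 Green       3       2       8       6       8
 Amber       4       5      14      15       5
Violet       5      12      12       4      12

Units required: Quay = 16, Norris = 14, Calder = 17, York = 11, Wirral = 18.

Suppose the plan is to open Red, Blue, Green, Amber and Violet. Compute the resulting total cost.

Each market is assigned to its cheapest site among the open ones.
{Red, Blue, Green, Amber, Violet}: Quay→Red 2·16=32, Norris→Green 2·14=28, Calder→Green 8·17=136, York→Blue 3·11=33, Wirral→Red 3·18=54. Service 283; fixed 67; total 350.

Total cost: 350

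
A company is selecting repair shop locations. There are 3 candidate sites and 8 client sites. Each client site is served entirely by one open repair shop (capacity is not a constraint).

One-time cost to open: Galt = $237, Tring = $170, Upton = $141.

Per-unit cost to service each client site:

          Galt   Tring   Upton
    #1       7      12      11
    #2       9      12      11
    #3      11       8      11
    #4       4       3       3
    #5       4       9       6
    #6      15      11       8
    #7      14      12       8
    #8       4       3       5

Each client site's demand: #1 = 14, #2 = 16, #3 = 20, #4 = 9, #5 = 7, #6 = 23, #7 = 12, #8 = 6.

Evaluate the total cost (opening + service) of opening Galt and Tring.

Total cost: 1279

Each client site is assigned to its cheapest site among the open ones.
{Galt, Tring}: #1→Galt 7·14=98, #2→Galt 9·16=144, #3→Tring 8·20=160, #4→Tring 3·9=27, #5→Galt 4·7=28, #6→Tring 11·23=253, #7→Tring 12·12=144, #8→Tring 3·6=18. Service 872; fixed 407; total 1279.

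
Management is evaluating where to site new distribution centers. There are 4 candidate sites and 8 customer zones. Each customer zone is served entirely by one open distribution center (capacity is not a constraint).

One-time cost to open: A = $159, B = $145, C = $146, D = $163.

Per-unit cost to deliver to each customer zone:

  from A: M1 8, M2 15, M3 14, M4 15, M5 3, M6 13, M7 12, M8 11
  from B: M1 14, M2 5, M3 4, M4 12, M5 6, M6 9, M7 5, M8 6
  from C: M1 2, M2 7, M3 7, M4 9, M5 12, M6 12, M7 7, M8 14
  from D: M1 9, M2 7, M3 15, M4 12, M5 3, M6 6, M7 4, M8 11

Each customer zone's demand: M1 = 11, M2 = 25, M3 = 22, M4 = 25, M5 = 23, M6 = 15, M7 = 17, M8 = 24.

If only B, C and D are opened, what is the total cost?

Total cost: 1285

Each customer zone is assigned to its cheapest site among the open ones.
{B, C, D}: M1→C 2·11=22, M2→B 5·25=125, M3→B 4·22=88, M4→C 9·25=225, M5→D 3·23=69, M6→D 6·15=90, M7→D 4·17=68, M8→B 6·24=144. Service 831; fixed 454; total 1285.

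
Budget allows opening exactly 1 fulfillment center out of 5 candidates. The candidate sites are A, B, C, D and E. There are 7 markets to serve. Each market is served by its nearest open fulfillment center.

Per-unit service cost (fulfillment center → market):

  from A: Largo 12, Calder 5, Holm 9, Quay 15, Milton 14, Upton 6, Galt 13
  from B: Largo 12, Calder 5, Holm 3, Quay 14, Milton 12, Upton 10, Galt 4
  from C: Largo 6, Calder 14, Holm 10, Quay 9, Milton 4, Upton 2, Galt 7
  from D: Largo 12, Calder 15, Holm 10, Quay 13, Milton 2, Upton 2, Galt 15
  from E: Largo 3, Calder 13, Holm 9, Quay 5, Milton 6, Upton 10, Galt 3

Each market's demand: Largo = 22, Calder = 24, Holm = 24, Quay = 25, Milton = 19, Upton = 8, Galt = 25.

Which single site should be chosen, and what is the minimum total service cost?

With exactly 1 open, each market uses its cheapest among the chosen.
{E}: Largo→E 3·22=66, Calder→E 13·24=312, Holm→E 9·24=216, Quay→E 5·25=125, Milton→E 6·19=114, Upton→E 10·8=80, Galt→E 3·25=75. Service cost 988.
{C}: service cost 1200
{B}: service cost 1214
Among all 5 size-1 choices, {E} is lowest.

Choose E only; total service cost 988.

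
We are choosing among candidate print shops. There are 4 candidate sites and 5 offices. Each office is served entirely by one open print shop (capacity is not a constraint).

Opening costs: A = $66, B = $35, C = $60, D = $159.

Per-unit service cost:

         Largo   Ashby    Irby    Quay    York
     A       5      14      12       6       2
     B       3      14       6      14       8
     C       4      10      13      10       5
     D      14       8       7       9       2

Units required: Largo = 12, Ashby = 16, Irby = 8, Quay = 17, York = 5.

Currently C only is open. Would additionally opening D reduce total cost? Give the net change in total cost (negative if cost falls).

No — net change +47 (cost rises by 47).

Current service cost with {C}: 507.
Adding D: each office re-picks its cheapest; new service cost 395, saving 112.
Extra fixed cost: 159. Net change = 159 − 112 = 47.
(Totals: 567 → 614.)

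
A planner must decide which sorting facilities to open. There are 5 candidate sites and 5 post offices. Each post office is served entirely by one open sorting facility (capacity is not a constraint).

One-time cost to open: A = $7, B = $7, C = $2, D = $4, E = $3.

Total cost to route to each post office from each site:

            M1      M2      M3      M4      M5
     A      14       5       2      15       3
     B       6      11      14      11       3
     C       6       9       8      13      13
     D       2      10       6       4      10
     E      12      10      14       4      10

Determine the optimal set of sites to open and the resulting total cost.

Open A and D; minimum total cost 27.

For any fixed open set, each post office goes to its cheapest open site; total = fixed + service.
{A, D}: M1→D 2, M2→A 5, M3→A 2, M4→D 4, M5→A 3. Service 16; fixed 11; total 27.
{A, C, D}: service 16 + fixed 13 = 29
{A, D, E}: M1→D 2, M2→A 5, M3→A 2, M4→D 4, M5→A 3. Service 16; fixed 14; total 30.
{A, B, C, D, E}: service 16 + fixed 23 = 39
No other subset beats 27.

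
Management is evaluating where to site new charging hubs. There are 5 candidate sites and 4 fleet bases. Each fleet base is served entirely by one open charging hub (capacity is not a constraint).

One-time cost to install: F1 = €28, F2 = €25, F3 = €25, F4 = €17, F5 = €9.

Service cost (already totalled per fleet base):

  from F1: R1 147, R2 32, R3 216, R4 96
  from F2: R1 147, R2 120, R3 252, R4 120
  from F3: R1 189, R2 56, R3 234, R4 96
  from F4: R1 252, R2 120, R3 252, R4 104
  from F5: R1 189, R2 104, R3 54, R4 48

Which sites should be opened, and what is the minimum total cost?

For any fixed open set, each fleet base goes to its cheapest open site; total = fixed + service.
{F1, F5}: R1→F1 147, R2→F1 32, R3→F5 54, R4→F5 48. Service 281; fixed 37; total 318.
{F1, F4, F5}: service 281 + fixed 54 = 335
{F1, F2, F5}: service 281 + fixed 62 = 343
{F1, F2, F3, F4, F5}: R1→F1 147, R2→F1 32, R3→F5 54, R4→F5 48. Service 281; fixed 104; total 385.
No other subset beats 318.

Open F1 and F5; minimum total cost 318.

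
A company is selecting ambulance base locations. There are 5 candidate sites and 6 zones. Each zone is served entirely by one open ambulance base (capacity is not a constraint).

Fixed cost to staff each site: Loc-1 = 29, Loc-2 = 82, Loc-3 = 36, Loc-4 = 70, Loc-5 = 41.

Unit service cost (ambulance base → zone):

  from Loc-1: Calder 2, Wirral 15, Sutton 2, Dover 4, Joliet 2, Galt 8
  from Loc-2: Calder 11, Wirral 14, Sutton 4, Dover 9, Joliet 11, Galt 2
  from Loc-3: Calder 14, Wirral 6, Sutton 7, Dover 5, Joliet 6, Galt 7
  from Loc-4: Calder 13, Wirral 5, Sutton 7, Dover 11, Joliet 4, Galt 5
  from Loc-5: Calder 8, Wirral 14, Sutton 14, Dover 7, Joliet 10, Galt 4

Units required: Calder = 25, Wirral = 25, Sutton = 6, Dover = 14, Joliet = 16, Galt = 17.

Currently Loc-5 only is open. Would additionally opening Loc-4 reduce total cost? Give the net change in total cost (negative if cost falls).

Yes — net change −293 (cost falls by 293).

Current service cost with {Loc-5}: 960.
Adding Loc-4: each zone re-picks its cheapest; new service cost 597, saving 363.
Extra fixed cost: 70. Net change = 70 − 363 = -293.
(Totals: 1001 → 708.)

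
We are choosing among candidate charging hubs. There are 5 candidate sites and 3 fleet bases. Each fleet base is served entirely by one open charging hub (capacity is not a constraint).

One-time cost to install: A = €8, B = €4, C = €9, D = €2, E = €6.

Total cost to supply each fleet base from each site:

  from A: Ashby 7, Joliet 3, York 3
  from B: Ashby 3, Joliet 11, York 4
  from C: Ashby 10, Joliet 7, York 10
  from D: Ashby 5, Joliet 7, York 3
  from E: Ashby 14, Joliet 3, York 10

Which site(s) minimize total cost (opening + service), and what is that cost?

For any fixed open set, each fleet base goes to its cheapest open site; total = fixed + service.
{D}: Ashby→D 5, Joliet→D 7, York→D 3. Service 15; fixed 2; total 17.
{B, D}: Ashby→B 3, Joliet→D 7, York→D 3. Service 13; fixed 6; total 19.
{D, E}: service 11 + fixed 8 = 19
{A, B, C, D, E}: service 9 + fixed 29 = 38
No other subset beats 17.

Open D only; minimum total cost 17.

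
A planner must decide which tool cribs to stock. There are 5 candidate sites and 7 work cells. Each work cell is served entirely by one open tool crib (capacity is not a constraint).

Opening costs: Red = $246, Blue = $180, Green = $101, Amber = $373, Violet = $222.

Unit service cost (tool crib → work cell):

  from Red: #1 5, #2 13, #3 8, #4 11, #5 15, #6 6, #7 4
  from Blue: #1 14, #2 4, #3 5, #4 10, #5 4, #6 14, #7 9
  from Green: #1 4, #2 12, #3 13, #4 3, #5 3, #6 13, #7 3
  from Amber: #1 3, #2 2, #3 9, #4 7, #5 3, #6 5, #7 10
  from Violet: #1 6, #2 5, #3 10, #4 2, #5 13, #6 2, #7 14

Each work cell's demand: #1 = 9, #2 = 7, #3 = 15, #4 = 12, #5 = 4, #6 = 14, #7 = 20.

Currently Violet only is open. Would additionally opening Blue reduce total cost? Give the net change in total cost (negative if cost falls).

Current service cost with {Violet}: 623.
Adding Blue: each work cell re-picks its cheapest; new service cost 405, saving 218.
Extra fixed cost: 180. Net change = 180 − 218 = -38.
(Totals: 845 → 807.)

Yes — net change −38 (cost falls by 38).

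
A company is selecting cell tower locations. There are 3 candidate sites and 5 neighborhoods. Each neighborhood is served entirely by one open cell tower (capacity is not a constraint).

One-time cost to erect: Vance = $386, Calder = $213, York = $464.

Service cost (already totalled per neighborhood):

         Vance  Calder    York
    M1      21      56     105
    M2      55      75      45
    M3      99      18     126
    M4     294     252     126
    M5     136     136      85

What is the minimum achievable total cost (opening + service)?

Minimum total cost: 750

For any fixed open set, each neighborhood goes to its cheapest open site; total = fixed + service.
{Calder}: M1→Calder 56, M2→Calder 75, M3→Calder 18, M4→Calder 252, M5→Calder 136. Service 537; fixed 213; total 750.
{York}: M1→York 105, M2→York 45, M3→York 126, M4→York 126, M5→York 85. Service 487; fixed 464; total 951.
{Vance}: service 605 + fixed 386 = 991
{Vance, Calder, York}: service 295 + fixed 1063 = 1358
No other subset beats 750.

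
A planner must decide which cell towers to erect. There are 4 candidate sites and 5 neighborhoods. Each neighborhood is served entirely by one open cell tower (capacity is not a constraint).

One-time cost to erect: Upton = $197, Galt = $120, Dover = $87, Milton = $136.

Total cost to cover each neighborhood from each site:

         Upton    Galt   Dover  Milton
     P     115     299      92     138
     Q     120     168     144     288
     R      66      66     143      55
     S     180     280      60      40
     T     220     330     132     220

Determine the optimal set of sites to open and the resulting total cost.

For any fixed open set, each neighborhood goes to its cheapest open site; total = fixed + service.
{Dover}: P→Dover 92, Q→Dover 144, R→Dover 143, S→Dover 60, T→Dover 132. Service 571; fixed 87; total 658.
{Dover, Milton}: service 463 + fixed 223 = 686
{Galt, Dover}: service 494 + fixed 207 = 701
{Upton, Galt, Dover, Milton}: service 439 + fixed 540 = 979
No other subset beats 658.

Open Dover only; minimum total cost 658.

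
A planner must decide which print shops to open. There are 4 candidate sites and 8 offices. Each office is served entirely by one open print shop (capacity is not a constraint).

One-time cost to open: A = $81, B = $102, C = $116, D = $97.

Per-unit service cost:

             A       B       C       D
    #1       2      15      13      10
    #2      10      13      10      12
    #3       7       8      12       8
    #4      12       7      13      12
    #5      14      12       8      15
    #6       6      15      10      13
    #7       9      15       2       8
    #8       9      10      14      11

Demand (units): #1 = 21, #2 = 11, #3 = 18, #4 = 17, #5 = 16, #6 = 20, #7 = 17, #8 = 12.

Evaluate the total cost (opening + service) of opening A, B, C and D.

Each office is assigned to its cheapest site among the open ones.
{A, B, C, D}: #1→A 2·21=42, #2→A 10·11=110, #3→A 7·18=126, #4→B 7·17=119, #5→C 8·16=128, #6→A 6·20=120, #7→C 2·17=34, #8→A 9·12=108. Service 787; fixed 396; total 1183.

Total cost: 1183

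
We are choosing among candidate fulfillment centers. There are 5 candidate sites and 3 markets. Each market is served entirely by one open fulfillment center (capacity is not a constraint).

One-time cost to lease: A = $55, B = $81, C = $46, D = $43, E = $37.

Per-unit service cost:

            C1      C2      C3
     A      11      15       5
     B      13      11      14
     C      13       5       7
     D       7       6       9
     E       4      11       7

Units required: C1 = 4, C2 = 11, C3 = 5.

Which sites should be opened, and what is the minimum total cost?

For any fixed open set, each market goes to its cheapest open site; total = fixed + service.
{D}: C1→D 7·4=28, C2→D 6·11=66, C3→D 9·5=45. Service 139; fixed 43; total 182.
{C}: service 142 + fixed 46 = 188
{C, E}: C1→E 4·4=16, C2→C 5·11=55, C3→C 7·5=35. Service 106; fixed 83; total 189.
{A, B, C, D, E}: service 96 + fixed 262 = 358
No other subset beats 182.

Open D only; minimum total cost 182.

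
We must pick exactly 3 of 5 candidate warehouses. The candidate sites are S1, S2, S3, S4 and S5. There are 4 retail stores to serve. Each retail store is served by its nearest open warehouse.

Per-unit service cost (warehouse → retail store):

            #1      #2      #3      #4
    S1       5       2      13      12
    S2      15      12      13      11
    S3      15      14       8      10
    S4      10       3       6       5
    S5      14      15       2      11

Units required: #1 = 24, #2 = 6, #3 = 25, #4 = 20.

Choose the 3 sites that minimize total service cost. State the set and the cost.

With exactly 3 open, each retail store uses its cheapest among the chosen.
{S1, S4, S5}: #1→S1 5·24=120, #2→S1 2·6=12, #3→S5 2·25=50, #4→S4 5·20=100. Service cost 282.
{S1, S2, S4}: service cost 382
{S1, S3, S4}: service cost 382
Among all 10 size-3 choices, {S1, S4, S5} is lowest.

Choose S1, S4 and S5; total service cost 282.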